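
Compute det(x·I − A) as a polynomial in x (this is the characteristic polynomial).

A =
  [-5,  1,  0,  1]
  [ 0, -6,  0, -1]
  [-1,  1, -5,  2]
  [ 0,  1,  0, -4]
x^4 + 20*x^3 + 150*x^2 + 500*x + 625

Expanding det(x·I − A) (e.g. by cofactor expansion or by noting that A is similar to its Jordan form J, which has the same characteristic polynomial as A) gives
  χ_A(x) = x^4 + 20*x^3 + 150*x^2 + 500*x + 625
which factors as (x + 5)^4. The eigenvalues (with algebraic multiplicities) are λ = -5 with multiplicity 4.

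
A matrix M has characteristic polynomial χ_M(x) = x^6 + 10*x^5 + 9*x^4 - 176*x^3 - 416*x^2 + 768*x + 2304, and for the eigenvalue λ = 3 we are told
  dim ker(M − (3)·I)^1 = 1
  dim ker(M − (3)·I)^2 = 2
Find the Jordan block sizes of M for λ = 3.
Block sizes for λ = 3: [2]

From the dimensions of kernels of powers, the number of Jordan blocks of size at least j is d_j − d_{j−1} where d_j = dim ker(N^j) (with d_0 = 0). Computing the differences gives [1, 1].
The number of blocks of size exactly k is (#blocks of size ≥ k) − (#blocks of size ≥ k + 1), so the partition is: 1 block(s) of size 2.
In nonincreasing order the block sizes are [2].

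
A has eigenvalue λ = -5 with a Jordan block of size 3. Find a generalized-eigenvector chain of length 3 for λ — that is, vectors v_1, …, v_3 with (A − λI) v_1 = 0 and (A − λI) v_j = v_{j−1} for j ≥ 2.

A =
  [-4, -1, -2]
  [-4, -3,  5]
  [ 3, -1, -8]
A Jordan chain for λ = -5 of length 3:
v_1 = (-1, 3, -2)ᵀ
v_2 = (1, -4, 3)ᵀ
v_3 = (1, 0, 0)ᵀ

Let N = A − (-5)·I. We want v_3 with N^3 v_3 = 0 but N^2 v_3 ≠ 0; then v_{j-1} := N · v_j for j = 3, …, 2.

Pick v_3 = (1, 0, 0)ᵀ.
Then v_2 = N · v_3 = (1, -4, 3)ᵀ.
Then v_1 = N · v_2 = (-1, 3, -2)ᵀ.

Sanity check: (A − (-5)·I) v_1 = (0, 0, 0)ᵀ = 0. ✓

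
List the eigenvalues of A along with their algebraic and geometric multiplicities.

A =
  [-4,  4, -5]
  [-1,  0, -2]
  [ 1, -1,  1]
λ = -1: alg = 3, geom = 1

Step 1 — factor the characteristic polynomial to read off the algebraic multiplicities:
  χ_A(x) = (x + 1)^3

Step 2 — compute geometric multiplicities via the rank-nullity identity g(λ) = n − rank(A − λI):
  rank(A − (-1)·I) = 2, so dim ker(A − (-1)·I) = n − 2 = 1

Summary:
  λ = -1: algebraic multiplicity = 3, geometric multiplicity = 1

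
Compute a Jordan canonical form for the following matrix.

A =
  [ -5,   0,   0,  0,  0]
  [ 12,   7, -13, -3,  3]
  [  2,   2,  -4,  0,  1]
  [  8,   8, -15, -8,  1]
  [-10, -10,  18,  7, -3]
J_1(-5) ⊕ J_1(-5) ⊕ J_3(-1)

The characteristic polynomial is
  det(x·I − A) = x^5 + 13*x^4 + 58*x^3 + 106*x^2 + 85*x + 25 = (x + 1)^3*(x + 5)^2

Eigenvalues and multiplicities (the geometric multiplicity of λ is n − rank(A − λI), which equals the number of Jordan blocks for λ):
  λ = -5: algebraic multiplicity = 2, geometric multiplicity = 2
  λ = -1: algebraic multiplicity = 3, geometric multiplicity = 1

Determining the block sizes for each eigenvalue:
  λ = -5: gm = am = 2, so every block has size 1 → block sizes [1, 1]
  λ = -1: one block (gm = 1), so the single block has size am = 3 → block sizes [3]

Assembling the blocks gives a Jordan form
J =
  [-5,  0,  0,  0,  0]
  [ 0, -5,  0,  0,  0]
  [ 0,  0, -1,  1,  0]
  [ 0,  0,  0, -1,  1]
  [ 0,  0,  0,  0, -1]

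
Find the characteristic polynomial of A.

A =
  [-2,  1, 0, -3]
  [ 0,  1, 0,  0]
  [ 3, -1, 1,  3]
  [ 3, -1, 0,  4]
x^4 - 4*x^3 + 6*x^2 - 4*x + 1

Expanding det(x·I − A) (e.g. by cofactor expansion or by noting that A is similar to its Jordan form J, which has the same characteristic polynomial as A) gives
  χ_A(x) = x^4 - 4*x^3 + 6*x^2 - 4*x + 1
which factors as (x - 1)^4. The eigenvalues (with algebraic multiplicities) are λ = 1 with multiplicity 4.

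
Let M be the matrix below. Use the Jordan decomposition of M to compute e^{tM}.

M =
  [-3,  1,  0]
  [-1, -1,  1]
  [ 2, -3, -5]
e^{tM} =
  [-t^2*exp(-3*t)/2 + exp(-3*t), t^2*exp(-3*t) + t*exp(-3*t), t^2*exp(-3*t)/2]
  [-t*exp(-3*t), 2*t*exp(-3*t) + exp(-3*t), t*exp(-3*t)]
  [-t^2*exp(-3*t)/2 + 2*t*exp(-3*t), t^2*exp(-3*t) - 3*t*exp(-3*t), t^2*exp(-3*t)/2 - 2*t*exp(-3*t) + exp(-3*t)]

Strategy: write M = P · J · P⁻¹ where J is a Jordan canonical form, so e^{tM} = P · e^{tJ} · P⁻¹, and e^{tJ} can be computed block-by-block.

M has Jordan form
J =
  [-3,  1,  0]
  [ 0, -3,  1]
  [ 0,  0, -3]
(up to reordering of blocks).

Per-block formulas:
  For a 3×3 Jordan block J_3(-3): exp(t · J_3(-3)) = e^(-3t)·(I + t·N + (t^2/2)·N^2), where N is the 3×3 nilpotent shift.

After assembling e^{tJ} and conjugating by P, we get:

e^{tM} =
  [-t^2*exp(-3*t)/2 + exp(-3*t), t^2*exp(-3*t) + t*exp(-3*t), t^2*exp(-3*t)/2]
  [-t*exp(-3*t), 2*t*exp(-3*t) + exp(-3*t), t*exp(-3*t)]
  [-t^2*exp(-3*t)/2 + 2*t*exp(-3*t), t^2*exp(-3*t) - 3*t*exp(-3*t), t^2*exp(-3*t)/2 - 2*t*exp(-3*t) + exp(-3*t)]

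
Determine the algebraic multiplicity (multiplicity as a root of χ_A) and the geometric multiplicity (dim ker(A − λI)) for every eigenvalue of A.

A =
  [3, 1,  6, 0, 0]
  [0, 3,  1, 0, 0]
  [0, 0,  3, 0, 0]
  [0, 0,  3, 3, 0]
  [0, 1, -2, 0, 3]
λ = 3: alg = 5, geom = 3

Step 1 — factor the characteristic polynomial to read off the algebraic multiplicities:
  χ_A(x) = (x - 3)^5

Step 2 — compute geometric multiplicities via the rank-nullity identity g(λ) = n − rank(A − λI):
  rank(A − (3)·I) = 2, so dim ker(A − (3)·I) = n − 2 = 3

Summary:
  λ = 3: algebraic multiplicity = 5, geometric multiplicity = 3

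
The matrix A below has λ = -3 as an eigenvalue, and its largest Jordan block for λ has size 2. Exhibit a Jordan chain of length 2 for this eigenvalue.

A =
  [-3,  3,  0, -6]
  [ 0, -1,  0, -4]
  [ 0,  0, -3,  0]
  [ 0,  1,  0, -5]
A Jordan chain for λ = -3 of length 2:
v_1 = (3, 2, 0, 1)ᵀ
v_2 = (0, 1, 0, 0)ᵀ

Let N = A − (-3)·I. We want v_2 with N^2 v_2 = 0 but N^1 v_2 ≠ 0; then v_{j-1} := N · v_j for j = 2, …, 2.

Pick v_2 = (0, 1, 0, 0)ᵀ.
Then v_1 = N · v_2 = (3, 2, 0, 1)ᵀ.

Sanity check: (A − (-3)·I) v_1 = (0, 0, 0, 0)ᵀ = 0. ✓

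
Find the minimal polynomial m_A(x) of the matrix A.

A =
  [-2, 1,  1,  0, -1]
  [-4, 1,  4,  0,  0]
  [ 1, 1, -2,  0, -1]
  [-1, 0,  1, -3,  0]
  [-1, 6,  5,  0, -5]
x^4 + 8*x^3 + 18*x^2 - 27

The characteristic polynomial is χ_A(x) = (x - 1)*(x + 3)^4, so the eigenvalues are known. The minimal polynomial is
  m_A(x) = Π_λ (x − λ)^{k_λ}
where k_λ is the size of the *largest* Jordan block for λ (equivalently, the smallest k with (A − λI)^k v = 0 for every generalised eigenvector v of λ).

  λ = -3: largest Jordan block has size 3, contributing (x + 3)^3
  λ = 1: largest Jordan block has size 1, contributing (x − 1)

So m_A(x) = (x - 1)*(x + 3)^3 = x^4 + 8*x^3 + 18*x^2 - 27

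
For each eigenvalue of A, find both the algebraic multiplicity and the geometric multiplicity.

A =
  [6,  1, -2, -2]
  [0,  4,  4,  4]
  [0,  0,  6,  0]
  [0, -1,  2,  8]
λ = 6: alg = 4, geom = 3

Step 1 — factor the characteristic polynomial to read off the algebraic multiplicities:
  χ_A(x) = (x - 6)^4

Step 2 — compute geometric multiplicities via the rank-nullity identity g(λ) = n − rank(A − λI):
  rank(A − (6)·I) = 1, so dim ker(A − (6)·I) = n − 1 = 3

Summary:
  λ = 6: algebraic multiplicity = 4, geometric multiplicity = 3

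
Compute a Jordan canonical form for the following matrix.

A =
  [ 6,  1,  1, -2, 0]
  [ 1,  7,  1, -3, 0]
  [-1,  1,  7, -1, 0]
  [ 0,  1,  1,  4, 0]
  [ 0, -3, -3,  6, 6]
J_2(6) ⊕ J_2(6) ⊕ J_1(6)

The characteristic polynomial is
  det(x·I − A) = x^5 - 30*x^4 + 360*x^3 - 2160*x^2 + 6480*x - 7776 = (x - 6)^5

Eigenvalues and multiplicities (the geometric multiplicity of λ is n − rank(A − λI), which equals the number of Jordan blocks for λ):
  λ = 6: algebraic multiplicity = 5, geometric multiplicity = 3

Determining the block sizes for each eigenvalue:
  λ = 6: with am = 5 and gm = 3, the partition is not yet determined (e.g. several partitions of 5 into 3 parts exist). Let N = A − (6)·I. Computing rank(N^1) = 2, rank(N^2) = 0; the number of blocks of size ≥ j is rank(N^{j−1}) − rank(N^j), giving [3, 2]. So we have 2 block(s) of size 2, 1 block(s) of size 1 → block sizes [2, 2, 1]

Assembling the blocks gives a Jordan form
J =
  [6, 1, 0, 0, 0]
  [0, 6, 0, 0, 0]
  [0, 0, 6, 1, 0]
  [0, 0, 0, 6, 0]
  [0, 0, 0, 0, 6]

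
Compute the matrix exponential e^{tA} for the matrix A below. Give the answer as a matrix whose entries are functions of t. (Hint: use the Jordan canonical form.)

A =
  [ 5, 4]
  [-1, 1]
e^{tA} =
  [2*t*exp(3*t) + exp(3*t), 4*t*exp(3*t)]
  [-t*exp(3*t), -2*t*exp(3*t) + exp(3*t)]

Strategy: write A = P · J · P⁻¹ where J is a Jordan canonical form, so e^{tA} = P · e^{tJ} · P⁻¹, and e^{tJ} can be computed block-by-block.

A has Jordan form
J =
  [3, 1]
  [0, 3]
(up to reordering of blocks).

Per-block formulas:
  For a 2×2 Jordan block J_2(3): exp(t · J_2(3)) = e^(3t)·(I + t·N), where N is the 2×2 nilpotent shift.

After assembling e^{tJ} and conjugating by P, we get:

e^{tA} =
  [2*t*exp(3*t) + exp(3*t), 4*t*exp(3*t)]
  [-t*exp(3*t), -2*t*exp(3*t) + exp(3*t)]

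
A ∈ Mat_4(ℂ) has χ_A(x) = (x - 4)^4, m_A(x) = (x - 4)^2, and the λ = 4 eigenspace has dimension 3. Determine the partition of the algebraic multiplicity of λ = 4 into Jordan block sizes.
Block sizes for λ = 4: [2, 1, 1]

Step 1 — from the characteristic polynomial, algebraic multiplicity of λ = 4 is 4. From dim ker(A − (4)·I) = 3, there are exactly 3 Jordan blocks for λ = 4.
Step 2 — from the minimal polynomial, the factor (x − 4)^2 tells us the largest block for λ = 4 has size 2.
Step 3 — with total size 4, 3 blocks, and largest block 2, the block sizes (in nonincreasing order) are [2, 1, 1].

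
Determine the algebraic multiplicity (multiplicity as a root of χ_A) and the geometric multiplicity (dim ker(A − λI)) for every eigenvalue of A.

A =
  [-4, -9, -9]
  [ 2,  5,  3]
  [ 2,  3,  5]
λ = 2: alg = 3, geom = 2

Step 1 — factor the characteristic polynomial to read off the algebraic multiplicities:
  χ_A(x) = (x - 2)^3

Step 2 — compute geometric multiplicities via the rank-nullity identity g(λ) = n − rank(A − λI):
  rank(A − (2)·I) = 1, so dim ker(A − (2)·I) = n − 1 = 2

Summary:
  λ = 2: algebraic multiplicity = 3, geometric multiplicity = 2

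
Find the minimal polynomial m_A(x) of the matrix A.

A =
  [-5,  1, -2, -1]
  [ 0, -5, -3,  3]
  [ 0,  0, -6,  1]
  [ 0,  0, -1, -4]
x^2 + 10*x + 25

The characteristic polynomial is χ_A(x) = (x + 5)^4, so the eigenvalues are known. The minimal polynomial is
  m_A(x) = Π_λ (x − λ)^{k_λ}
where k_λ is the size of the *largest* Jordan block for λ (equivalently, the smallest k with (A − λI)^k v = 0 for every generalised eigenvector v of λ).

  λ = -5: largest Jordan block has size 2, contributing (x + 5)^2

So m_A(x) = (x + 5)^2 = x^2 + 10*x + 25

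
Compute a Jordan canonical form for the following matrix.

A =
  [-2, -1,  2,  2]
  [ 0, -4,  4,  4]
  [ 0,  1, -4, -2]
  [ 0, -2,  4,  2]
J_2(-2) ⊕ J_1(-2) ⊕ J_1(-2)

The characteristic polynomial is
  det(x·I − A) = x^4 + 8*x^3 + 24*x^2 + 32*x + 16 = (x + 2)^4

Eigenvalues and multiplicities (the geometric multiplicity of λ is n − rank(A − λI), which equals the number of Jordan blocks for λ):
  λ = -2: algebraic multiplicity = 4, geometric multiplicity = 3

Determining the block sizes for each eigenvalue:
  λ = -2: 3 blocks summing to 4 forces exactly one block of size 2 and the rest size 1 → block sizes [2, 1, 1]

Assembling the blocks gives a Jordan form
J =
  [-2,  1,  0,  0]
  [ 0, -2,  0,  0]
  [ 0,  0, -2,  0]
  [ 0,  0,  0, -2]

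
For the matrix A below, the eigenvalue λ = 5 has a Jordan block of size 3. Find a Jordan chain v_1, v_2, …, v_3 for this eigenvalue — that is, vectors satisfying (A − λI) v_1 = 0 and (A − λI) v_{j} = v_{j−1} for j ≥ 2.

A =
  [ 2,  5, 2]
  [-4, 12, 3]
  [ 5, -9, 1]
A Jordan chain for λ = 5 of length 3:
v_1 = (-1, -1, 1)ᵀ
v_2 = (-3, -4, 5)ᵀ
v_3 = (1, 0, 0)ᵀ

Let N = A − (5)·I. We want v_3 with N^3 v_3 = 0 but N^2 v_3 ≠ 0; then v_{j-1} := N · v_j for j = 3, …, 2.

Pick v_3 = (1, 0, 0)ᵀ.
Then v_2 = N · v_3 = (-3, -4, 5)ᵀ.
Then v_1 = N · v_2 = (-1, -1, 1)ᵀ.

Sanity check: (A − (5)·I) v_1 = (0, 0, 0)ᵀ = 0. ✓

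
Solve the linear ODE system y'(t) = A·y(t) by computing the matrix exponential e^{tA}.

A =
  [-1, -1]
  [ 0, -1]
e^{tA} =
  [exp(-t), -t*exp(-t)]
  [0, exp(-t)]

Strategy: write A = P · J · P⁻¹ where J is a Jordan canonical form, so e^{tA} = P · e^{tJ} · P⁻¹, and e^{tJ} can be computed block-by-block.

A has Jordan form
J =
  [-1,  1]
  [ 0, -1]
(up to reordering of blocks).

Per-block formulas:
  For a 2×2 Jordan block J_2(-1): exp(t · J_2(-1)) = e^(-1t)·(I + t·N), where N is the 2×2 nilpotent shift.

After assembling e^{tJ} and conjugating by P, we get:

e^{tA} =
  [exp(-t), -t*exp(-t)]
  [0, exp(-t)]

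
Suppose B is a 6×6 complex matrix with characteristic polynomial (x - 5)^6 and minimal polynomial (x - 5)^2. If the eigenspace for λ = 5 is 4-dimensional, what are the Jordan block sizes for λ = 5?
Block sizes for λ = 5: [2, 2, 1, 1]

Step 1 — from the characteristic polynomial, algebraic multiplicity of λ = 5 is 6. From dim ker(B − (5)·I) = 4, there are exactly 4 Jordan blocks for λ = 5.
Step 2 — from the minimal polynomial, the factor (x − 5)^2 tells us the largest block for λ = 5 has size 2.
Step 3 — with total size 6, 4 blocks, and largest block 2, the block sizes (in nonincreasing order) are [2, 2, 1, 1].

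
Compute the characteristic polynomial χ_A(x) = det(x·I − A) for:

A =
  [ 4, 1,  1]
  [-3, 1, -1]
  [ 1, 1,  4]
x^3 - 9*x^2 + 27*x - 27

Expanding det(x·I − A) (e.g. by cofactor expansion or by noting that A is similar to its Jordan form J, which has the same characteristic polynomial as A) gives
  χ_A(x) = x^3 - 9*x^2 + 27*x - 27
which factors as (x - 3)^3. The eigenvalues (with algebraic multiplicities) are λ = 3 with multiplicity 3.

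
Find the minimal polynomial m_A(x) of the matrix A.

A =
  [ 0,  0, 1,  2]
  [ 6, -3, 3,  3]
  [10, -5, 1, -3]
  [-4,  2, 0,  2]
x^3

The characteristic polynomial is χ_A(x) = x^4, so the eigenvalues are known. The minimal polynomial is
  m_A(x) = Π_λ (x − λ)^{k_λ}
where k_λ is the size of the *largest* Jordan block for λ (equivalently, the smallest k with (A − λI)^k v = 0 for every generalised eigenvector v of λ).

  λ = 0: largest Jordan block has size 3, contributing (x − 0)^3

So m_A(x) = x^3 = x^3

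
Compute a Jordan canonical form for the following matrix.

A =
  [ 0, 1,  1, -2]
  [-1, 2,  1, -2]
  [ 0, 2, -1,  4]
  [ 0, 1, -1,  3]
J_3(1) ⊕ J_1(1)

The characteristic polynomial is
  det(x·I − A) = x^4 - 4*x^3 + 6*x^2 - 4*x + 1 = (x - 1)^4

Eigenvalues and multiplicities (the geometric multiplicity of λ is n − rank(A − λI), which equals the number of Jordan blocks for λ):
  λ = 1: algebraic multiplicity = 4, geometric multiplicity = 2

Determining the block sizes for each eigenvalue:
  λ = 1: with am = 4 and gm = 2, the partition is not yet determined (e.g. several partitions of 4 into 2 parts exist). Let N = A − (1)·I. Computing rank(N^1) = 2, rank(N^2) = 1, rank(N^3) = 0; the number of blocks of size ≥ j is rank(N^{j−1}) − rank(N^j), giving [2, 1, 1]. So we have 1 block(s) of size 3, 1 block(s) of size 1 → block sizes [3, 1]

Assembling the blocks gives a Jordan form
J =
  [1, 1, 0, 0]
  [0, 1, 1, 0]
  [0, 0, 1, 0]
  [0, 0, 0, 1]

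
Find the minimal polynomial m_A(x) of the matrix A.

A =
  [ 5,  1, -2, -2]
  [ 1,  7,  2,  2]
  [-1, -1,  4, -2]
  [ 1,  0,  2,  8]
x^3 - 18*x^2 + 108*x - 216

The characteristic polynomial is χ_A(x) = (x - 6)^4, so the eigenvalues are known. The minimal polynomial is
  m_A(x) = Π_λ (x − λ)^{k_λ}
where k_λ is the size of the *largest* Jordan block for λ (equivalently, the smallest k with (A − λI)^k v = 0 for every generalised eigenvector v of λ).

  λ = 6: largest Jordan block has size 3, contributing (x − 6)^3

So m_A(x) = (x - 6)^3 = x^3 - 18*x^2 + 108*x - 216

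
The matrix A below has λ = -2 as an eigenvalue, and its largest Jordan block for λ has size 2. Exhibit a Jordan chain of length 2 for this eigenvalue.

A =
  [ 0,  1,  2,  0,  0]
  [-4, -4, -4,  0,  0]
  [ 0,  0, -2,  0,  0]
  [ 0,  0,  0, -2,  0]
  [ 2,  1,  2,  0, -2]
A Jordan chain for λ = -2 of length 2:
v_1 = (2, -4, 0, 0, 2)ᵀ
v_2 = (1, 0, 0, 0, 0)ᵀ

Let N = A − (-2)·I. We want v_2 with N^2 v_2 = 0 but N^1 v_2 ≠ 0; then v_{j-1} := N · v_j for j = 2, …, 2.

Pick v_2 = (1, 0, 0, 0, 0)ᵀ.
Then v_1 = N · v_2 = (2, -4, 0, 0, 2)ᵀ.

Sanity check: (A − (-2)·I) v_1 = (0, 0, 0, 0, 0)ᵀ = 0. ✓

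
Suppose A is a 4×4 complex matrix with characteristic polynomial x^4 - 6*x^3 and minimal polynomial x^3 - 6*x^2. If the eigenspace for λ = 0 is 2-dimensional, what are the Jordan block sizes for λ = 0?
Block sizes for λ = 0: [2, 1]

Step 1 — from the characteristic polynomial, algebraic multiplicity of λ = 0 is 3. From dim ker(A − (0)·I) = 2, there are exactly 2 Jordan blocks for λ = 0.
Step 2 — from the minimal polynomial, the factor (x − 0)^2 tells us the largest block for λ = 0 has size 2.
Step 3 — with total size 3, 2 blocks, and largest block 2, the block sizes (in nonincreasing order) are [2, 1].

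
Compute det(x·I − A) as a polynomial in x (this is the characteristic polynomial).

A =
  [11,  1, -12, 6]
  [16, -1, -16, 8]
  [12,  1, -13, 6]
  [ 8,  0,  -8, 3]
x^4 - 6*x^2 - 8*x - 3

Expanding det(x·I − A) (e.g. by cofactor expansion or by noting that A is similar to its Jordan form J, which has the same characteristic polynomial as A) gives
  χ_A(x) = x^4 - 6*x^2 - 8*x - 3
which factors as (x - 3)*(x + 1)^3. The eigenvalues (with algebraic multiplicities) are λ = -1 with multiplicity 3, λ = 3 with multiplicity 1.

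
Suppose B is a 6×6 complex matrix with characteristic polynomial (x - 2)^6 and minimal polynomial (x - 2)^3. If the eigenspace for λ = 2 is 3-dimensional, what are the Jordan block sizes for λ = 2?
Block sizes for λ = 2: [3, 2, 1]

Step 1 — from the characteristic polynomial, algebraic multiplicity of λ = 2 is 6. From dim ker(B − (2)·I) = 3, there are exactly 3 Jordan blocks for λ = 2.
Step 2 — from the minimal polynomial, the factor (x − 2)^3 tells us the largest block for λ = 2 has size 3.
Step 3 — with total size 6, 3 blocks, and largest block 3, the block sizes (in nonincreasing order) are [3, 2, 1].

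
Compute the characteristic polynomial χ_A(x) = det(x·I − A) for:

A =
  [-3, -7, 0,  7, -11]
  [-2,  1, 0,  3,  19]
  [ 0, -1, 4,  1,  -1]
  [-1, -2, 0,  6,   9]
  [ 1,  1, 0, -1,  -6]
x^5 - 2*x^4 - 47*x^3 + 116*x^2 + 560*x - 1600

Expanding det(x·I − A) (e.g. by cofactor expansion or by noting that A is similar to its Jordan form J, which has the same characteristic polynomial as A) gives
  χ_A(x) = x^5 - 2*x^4 - 47*x^3 + 116*x^2 + 560*x - 1600
which factors as (x - 4)^3*(x + 5)^2. The eigenvalues (with algebraic multiplicities) are λ = -5 with multiplicity 2, λ = 4 with multiplicity 3.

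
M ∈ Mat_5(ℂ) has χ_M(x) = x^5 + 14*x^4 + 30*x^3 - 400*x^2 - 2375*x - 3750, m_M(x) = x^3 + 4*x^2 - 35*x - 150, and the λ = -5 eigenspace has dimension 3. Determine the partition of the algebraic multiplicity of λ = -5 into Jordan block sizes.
Block sizes for λ = -5: [2, 1, 1]

Step 1 — from the characteristic polynomial, algebraic multiplicity of λ = -5 is 4. From dim ker(M − (-5)·I) = 3, there are exactly 3 Jordan blocks for λ = -5.
Step 2 — from the minimal polynomial, the factor (x + 5)^2 tells us the largest block for λ = -5 has size 2.
Step 3 — with total size 4, 3 blocks, and largest block 2, the block sizes (in nonincreasing order) are [2, 1, 1].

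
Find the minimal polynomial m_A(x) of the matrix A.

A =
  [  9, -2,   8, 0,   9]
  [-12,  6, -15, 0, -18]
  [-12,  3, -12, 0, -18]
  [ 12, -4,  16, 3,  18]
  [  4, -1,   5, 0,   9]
x^3 - 9*x^2 + 27*x - 27

The characteristic polynomial is χ_A(x) = (x - 3)^5, so the eigenvalues are known. The minimal polynomial is
  m_A(x) = Π_λ (x − λ)^{k_λ}
where k_λ is the size of the *largest* Jordan block for λ (equivalently, the smallest k with (A − λI)^k v = 0 for every generalised eigenvector v of λ).

  λ = 3: largest Jordan block has size 3, contributing (x − 3)^3

So m_A(x) = (x - 3)^3 = x^3 - 9*x^2 + 27*x - 27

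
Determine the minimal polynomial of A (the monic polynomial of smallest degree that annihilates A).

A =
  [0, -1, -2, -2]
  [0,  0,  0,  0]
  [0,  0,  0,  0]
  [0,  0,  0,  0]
x^2

The characteristic polynomial is χ_A(x) = x^4, so the eigenvalues are known. The minimal polynomial is
  m_A(x) = Π_λ (x − λ)^{k_λ}
where k_λ is the size of the *largest* Jordan block for λ (equivalently, the smallest k with (A − λI)^k v = 0 for every generalised eigenvector v of λ).

  λ = 0: largest Jordan block has size 2, contributing (x − 0)^2

So m_A(x) = x^2 = x^2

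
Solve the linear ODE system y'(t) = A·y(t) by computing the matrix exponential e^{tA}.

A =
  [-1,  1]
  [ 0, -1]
e^{tA} =
  [exp(-t), t*exp(-t)]
  [0, exp(-t)]

Strategy: write A = P · J · P⁻¹ where J is a Jordan canonical form, so e^{tA} = P · e^{tJ} · P⁻¹, and e^{tJ} can be computed block-by-block.

A has Jordan form
J =
  [-1,  1]
  [ 0, -1]
(up to reordering of blocks).

Per-block formulas:
  For a 2×2 Jordan block J_2(-1): exp(t · J_2(-1)) = e^(-1t)·(I + t·N), where N is the 2×2 nilpotent shift.

After assembling e^{tJ} and conjugating by P, we get:

e^{tA} =
  [exp(-t), t*exp(-t)]
  [0, exp(-t)]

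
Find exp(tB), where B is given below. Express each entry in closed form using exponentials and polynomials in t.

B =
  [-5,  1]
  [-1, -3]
e^{tB} =
  [-t*exp(-4*t) + exp(-4*t), t*exp(-4*t)]
  [-t*exp(-4*t), t*exp(-4*t) + exp(-4*t)]

Strategy: write B = P · J · P⁻¹ where J is a Jordan canonical form, so e^{tB} = P · e^{tJ} · P⁻¹, and e^{tJ} can be computed block-by-block.

B has Jordan form
J =
  [-4,  1]
  [ 0, -4]
(up to reordering of blocks).

Per-block formulas:
  For a 2×2 Jordan block J_2(-4): exp(t · J_2(-4)) = e^(-4t)·(I + t·N), where N is the 2×2 nilpotent shift.

After assembling e^{tJ} and conjugating by P, we get:

e^{tB} =
  [-t*exp(-4*t) + exp(-4*t), t*exp(-4*t)]
  [-t*exp(-4*t), t*exp(-4*t) + exp(-4*t)]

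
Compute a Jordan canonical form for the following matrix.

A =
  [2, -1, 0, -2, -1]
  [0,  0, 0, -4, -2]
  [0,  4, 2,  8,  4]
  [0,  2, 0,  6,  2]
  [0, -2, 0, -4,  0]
J_2(2) ⊕ J_1(2) ⊕ J_1(2) ⊕ J_1(2)

The characteristic polynomial is
  det(x·I − A) = x^5 - 10*x^4 + 40*x^3 - 80*x^2 + 80*x - 32 = (x - 2)^5

Eigenvalues and multiplicities (the geometric multiplicity of λ is n − rank(A − λI), which equals the number of Jordan blocks for λ):
  λ = 2: algebraic multiplicity = 5, geometric multiplicity = 4

Determining the block sizes for each eigenvalue:
  λ = 2: 4 blocks summing to 5 forces exactly one block of size 2 and the rest size 1 → block sizes [2, 1, 1, 1]

Assembling the blocks gives a Jordan form
J =
  [2, 1, 0, 0, 0]
  [0, 2, 0, 0, 0]
  [0, 0, 2, 0, 0]
  [0, 0, 0, 2, 0]
  [0, 0, 0, 0, 2]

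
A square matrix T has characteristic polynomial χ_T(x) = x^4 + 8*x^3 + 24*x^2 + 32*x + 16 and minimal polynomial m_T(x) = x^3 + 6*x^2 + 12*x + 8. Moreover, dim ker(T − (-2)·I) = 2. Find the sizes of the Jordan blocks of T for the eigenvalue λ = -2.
Block sizes for λ = -2: [3, 1]

Step 1 — from the characteristic polynomial, algebraic multiplicity of λ = -2 is 4. From dim ker(T − (-2)·I) = 2, there are exactly 2 Jordan blocks for λ = -2.
Step 2 — from the minimal polynomial, the factor (x + 2)^3 tells us the largest block for λ = -2 has size 3.
Step 3 — with total size 4, 2 blocks, and largest block 3, the block sizes (in nonincreasing order) are [3, 1].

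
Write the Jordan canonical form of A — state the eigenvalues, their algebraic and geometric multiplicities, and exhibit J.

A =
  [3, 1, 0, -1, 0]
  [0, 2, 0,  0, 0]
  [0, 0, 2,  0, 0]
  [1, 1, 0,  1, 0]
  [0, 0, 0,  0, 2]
J_2(2) ⊕ J_1(2) ⊕ J_1(2) ⊕ J_1(2)

The characteristic polynomial is
  det(x·I − A) = x^5 - 10*x^4 + 40*x^3 - 80*x^2 + 80*x - 32 = (x - 2)^5

Eigenvalues and multiplicities (the geometric multiplicity of λ is n − rank(A − λI), which equals the number of Jordan blocks for λ):
  λ = 2: algebraic multiplicity = 5, geometric multiplicity = 4

Determining the block sizes for each eigenvalue:
  λ = 2: 4 blocks summing to 5 forces exactly one block of size 2 and the rest size 1 → block sizes [2, 1, 1, 1]

Assembling the blocks gives a Jordan form
J =
  [2, 1, 0, 0, 0]
  [0, 2, 0, 0, 0]
  [0, 0, 2, 0, 0]
  [0, 0, 0, 2, 0]
  [0, 0, 0, 0, 2]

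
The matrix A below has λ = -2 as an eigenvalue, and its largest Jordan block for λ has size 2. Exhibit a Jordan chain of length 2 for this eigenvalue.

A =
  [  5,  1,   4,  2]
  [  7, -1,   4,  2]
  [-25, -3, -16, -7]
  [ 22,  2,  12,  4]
A Jordan chain for λ = -2 of length 2:
v_1 = (7, 7, -25, 22)ᵀ
v_2 = (1, 0, 0, 0)ᵀ

Let N = A − (-2)·I. We want v_2 with N^2 v_2 = 0 but N^1 v_2 ≠ 0; then v_{j-1} := N · v_j for j = 2, …, 2.

Pick v_2 = (1, 0, 0, 0)ᵀ.
Then v_1 = N · v_2 = (7, 7, -25, 22)ᵀ.

Sanity check: (A − (-2)·I) v_1 = (0, 0, 0, 0)ᵀ = 0. ✓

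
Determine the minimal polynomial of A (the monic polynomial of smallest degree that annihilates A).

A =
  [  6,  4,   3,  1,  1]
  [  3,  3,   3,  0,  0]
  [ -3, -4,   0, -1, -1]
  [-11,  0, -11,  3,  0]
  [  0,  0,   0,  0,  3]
x^3 - 9*x^2 + 27*x - 27

The characteristic polynomial is χ_A(x) = (x - 3)^5, so the eigenvalues are known. The minimal polynomial is
  m_A(x) = Π_λ (x − λ)^{k_λ}
where k_λ is the size of the *largest* Jordan block for λ (equivalently, the smallest k with (A − λI)^k v = 0 for every generalised eigenvector v of λ).

  λ = 3: largest Jordan block has size 3, contributing (x − 3)^3

So m_A(x) = (x - 3)^3 = x^3 - 9*x^2 + 27*x - 27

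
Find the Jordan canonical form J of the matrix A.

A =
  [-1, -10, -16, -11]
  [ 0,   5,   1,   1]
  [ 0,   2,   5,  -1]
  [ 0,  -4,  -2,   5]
J_1(-1) ⊕ J_3(5)

The characteristic polynomial is
  det(x·I − A) = x^4 - 14*x^3 + 60*x^2 - 50*x - 125 = (x - 5)^3*(x + 1)

Eigenvalues and multiplicities (the geometric multiplicity of λ is n − rank(A − λI), which equals the number of Jordan blocks for λ):
  λ = -1: algebraic multiplicity = 1, geometric multiplicity = 1
  λ = 5: algebraic multiplicity = 3, geometric multiplicity = 1

Determining the block sizes for each eigenvalue:
  λ = -1: one block (gm = 1), so the single block has size am = 1 → block sizes [1]
  λ = 5: one block (gm = 1), so the single block has size am = 3 → block sizes [3]

Assembling the blocks gives a Jordan form
J =
  [-1, 0, 0, 0]
  [ 0, 5, 1, 0]
  [ 0, 0, 5, 1]
  [ 0, 0, 0, 5]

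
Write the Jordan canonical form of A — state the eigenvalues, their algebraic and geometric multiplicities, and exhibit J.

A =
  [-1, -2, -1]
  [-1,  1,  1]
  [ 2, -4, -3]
J_3(-1)

The characteristic polynomial is
  det(x·I − A) = x^3 + 3*x^2 + 3*x + 1 = (x + 1)^3

Eigenvalues and multiplicities (the geometric multiplicity of λ is n − rank(A − λI), which equals the number of Jordan blocks for λ):
  λ = -1: algebraic multiplicity = 3, geometric multiplicity = 1

Determining the block sizes for each eigenvalue:
  λ = -1: one block (gm = 1), so the single block has size am = 3 → block sizes [3]

Assembling the blocks gives a Jordan form
J =
  [-1,  1,  0]
  [ 0, -1,  1]
  [ 0,  0, -1]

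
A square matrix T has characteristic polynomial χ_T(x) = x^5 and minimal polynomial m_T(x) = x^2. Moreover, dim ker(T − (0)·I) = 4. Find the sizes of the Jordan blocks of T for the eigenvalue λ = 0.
Block sizes for λ = 0: [2, 1, 1, 1]

Step 1 — from the characteristic polynomial, algebraic multiplicity of λ = 0 is 5. From dim ker(T − (0)·I) = 4, there are exactly 4 Jordan blocks for λ = 0.
Step 2 — from the minimal polynomial, the factor (x − 0)^2 tells us the largest block for λ = 0 has size 2.
Step 3 — with total size 5, 4 blocks, and largest block 2, the block sizes (in nonincreasing order) are [2, 1, 1, 1].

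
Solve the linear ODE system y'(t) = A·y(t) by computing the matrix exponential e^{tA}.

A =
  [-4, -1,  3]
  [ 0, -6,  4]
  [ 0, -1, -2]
e^{tA} =
  [exp(-4*t), -t^2*exp(-4*t)/2 - t*exp(-4*t), t^2*exp(-4*t) + 3*t*exp(-4*t)]
  [0, -2*t*exp(-4*t) + exp(-4*t), 4*t*exp(-4*t)]
  [0, -t*exp(-4*t), 2*t*exp(-4*t) + exp(-4*t)]

Strategy: write A = P · J · P⁻¹ where J is a Jordan canonical form, so e^{tA} = P · e^{tJ} · P⁻¹, and e^{tJ} can be computed block-by-block.

A has Jordan form
J =
  [-4,  1,  0]
  [ 0, -4,  1]
  [ 0,  0, -4]
(up to reordering of blocks).

Per-block formulas:
  For a 3×3 Jordan block J_3(-4): exp(t · J_3(-4)) = e^(-4t)·(I + t·N + (t^2/2)·N^2), where N is the 3×3 nilpotent shift.

After assembling e^{tJ} and conjugating by P, we get:

e^{tA} =
  [exp(-4*t), -t^2*exp(-4*t)/2 - t*exp(-4*t), t^2*exp(-4*t) + 3*t*exp(-4*t)]
  [0, -2*t*exp(-4*t) + exp(-4*t), 4*t*exp(-4*t)]
  [0, -t*exp(-4*t), 2*t*exp(-4*t) + exp(-4*t)]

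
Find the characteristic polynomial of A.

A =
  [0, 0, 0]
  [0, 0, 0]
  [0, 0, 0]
x^3

Expanding det(x·I − A) (e.g. by cofactor expansion or by noting that A is similar to its Jordan form J, which has the same characteristic polynomial as A) gives
  χ_A(x) = x^3
which factors as x^3. The eigenvalues (with algebraic multiplicities) are λ = 0 with multiplicity 3.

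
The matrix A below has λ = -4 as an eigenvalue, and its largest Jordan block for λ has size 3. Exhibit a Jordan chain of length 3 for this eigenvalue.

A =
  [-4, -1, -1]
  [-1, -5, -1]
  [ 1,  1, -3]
A Jordan chain for λ = -4 of length 3:
v_1 = (0, 1, -1)ᵀ
v_2 = (-1, -1, 1)ᵀ
v_3 = (0, 1, 0)ᵀ

Let N = A − (-4)·I. We want v_3 with N^3 v_3 = 0 but N^2 v_3 ≠ 0; then v_{j-1} := N · v_j for j = 3, …, 2.

Pick v_3 = (0, 1, 0)ᵀ.
Then v_2 = N · v_3 = (-1, -1, 1)ᵀ.
Then v_1 = N · v_2 = (0, 1, -1)ᵀ.

Sanity check: (A − (-4)·I) v_1 = (0, 0, 0)ᵀ = 0. ✓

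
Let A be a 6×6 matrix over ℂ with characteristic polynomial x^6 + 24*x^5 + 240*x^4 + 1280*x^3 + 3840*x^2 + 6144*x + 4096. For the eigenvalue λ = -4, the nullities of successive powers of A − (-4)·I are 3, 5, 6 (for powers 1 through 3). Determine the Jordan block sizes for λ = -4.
Block sizes for λ = -4: [3, 2, 1]

From the dimensions of kernels of powers, the number of Jordan blocks of size at least j is d_j − d_{j−1} where d_j = dim ker(N^j) (with d_0 = 0). Computing the differences gives [3, 2, 1].
The number of blocks of size exactly k is (#blocks of size ≥ k) − (#blocks of size ≥ k + 1), so the partition is: 1 block(s) of size 1, 1 block(s) of size 2, 1 block(s) of size 3.
In nonincreasing order the block sizes are [3, 2, 1].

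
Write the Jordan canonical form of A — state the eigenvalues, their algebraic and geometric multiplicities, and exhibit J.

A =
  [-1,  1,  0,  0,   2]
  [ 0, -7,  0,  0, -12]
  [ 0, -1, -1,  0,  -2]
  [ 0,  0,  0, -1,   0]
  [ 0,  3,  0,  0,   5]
J_2(-1) ⊕ J_1(-1) ⊕ J_1(-1) ⊕ J_1(-1)

The characteristic polynomial is
  det(x·I − A) = x^5 + 5*x^4 + 10*x^3 + 10*x^2 + 5*x + 1 = (x + 1)^5

Eigenvalues and multiplicities (the geometric multiplicity of λ is n − rank(A − λI), which equals the number of Jordan blocks for λ):
  λ = -1: algebraic multiplicity = 5, geometric multiplicity = 4

Determining the block sizes for each eigenvalue:
  λ = -1: 4 blocks summing to 5 forces exactly one block of size 2 and the rest size 1 → block sizes [2, 1, 1, 1]

Assembling the blocks gives a Jordan form
J =
  [-1,  1,  0,  0,  0]
  [ 0, -1,  0,  0,  0]
  [ 0,  0, -1,  0,  0]
  [ 0,  0,  0, -1,  0]
  [ 0,  0,  0,  0, -1]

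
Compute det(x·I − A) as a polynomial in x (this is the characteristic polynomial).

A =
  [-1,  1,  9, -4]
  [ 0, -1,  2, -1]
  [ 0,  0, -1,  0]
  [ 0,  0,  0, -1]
x^4 + 4*x^3 + 6*x^2 + 4*x + 1

Expanding det(x·I − A) (e.g. by cofactor expansion or by noting that A is similar to its Jordan form J, which has the same characteristic polynomial as A) gives
  χ_A(x) = x^4 + 4*x^3 + 6*x^2 + 4*x + 1
which factors as (x + 1)^4. The eigenvalues (with algebraic multiplicities) are λ = -1 with multiplicity 4.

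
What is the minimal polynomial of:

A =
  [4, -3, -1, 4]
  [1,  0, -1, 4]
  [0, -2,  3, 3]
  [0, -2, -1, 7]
x^4 - 14*x^3 + 73*x^2 - 168*x + 144

The characteristic polynomial is χ_A(x) = (x - 4)^2*(x - 3)^2, so the eigenvalues are known. The minimal polynomial is
  m_A(x) = Π_λ (x − λ)^{k_λ}
where k_λ is the size of the *largest* Jordan block for λ (equivalently, the smallest k with (A − λI)^k v = 0 for every generalised eigenvector v of λ).

  λ = 3: largest Jordan block has size 2, contributing (x − 3)^2
  λ = 4: largest Jordan block has size 2, contributing (x − 4)^2

So m_A(x) = (x - 4)^2*(x - 3)^2 = x^4 - 14*x^3 + 73*x^2 - 168*x + 144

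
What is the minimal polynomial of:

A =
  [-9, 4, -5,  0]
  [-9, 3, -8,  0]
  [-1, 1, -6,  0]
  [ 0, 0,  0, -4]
x^3 + 12*x^2 + 48*x + 64

The characteristic polynomial is χ_A(x) = (x + 4)^4, so the eigenvalues are known. The minimal polynomial is
  m_A(x) = Π_λ (x − λ)^{k_λ}
where k_λ is the size of the *largest* Jordan block for λ (equivalently, the smallest k with (A − λI)^k v = 0 for every generalised eigenvector v of λ).

  λ = -4: largest Jordan block has size 3, contributing (x + 4)^3

So m_A(x) = (x + 4)^3 = x^3 + 12*x^2 + 48*x + 64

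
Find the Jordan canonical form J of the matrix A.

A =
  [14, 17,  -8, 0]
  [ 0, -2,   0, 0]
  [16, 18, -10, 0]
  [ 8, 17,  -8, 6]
J_2(-2) ⊕ J_1(6) ⊕ J_1(6)

The characteristic polynomial is
  det(x·I − A) = x^4 - 8*x^3 - 8*x^2 + 96*x + 144 = (x - 6)^2*(x + 2)^2

Eigenvalues and multiplicities (the geometric multiplicity of λ is n − rank(A − λI), which equals the number of Jordan blocks for λ):
  λ = -2: algebraic multiplicity = 2, geometric multiplicity = 1
  λ = 6: algebraic multiplicity = 2, geometric multiplicity = 2

Determining the block sizes for each eigenvalue:
  λ = -2: one block (gm = 1), so the single block has size am = 2 → block sizes [2]
  λ = 6: gm = am = 2, so every block has size 1 → block sizes [1, 1]

Assembling the blocks gives a Jordan form
J =
  [-2,  1, 0, 0]
  [ 0, -2, 0, 0]
  [ 0,  0, 6, 0]
  [ 0,  0, 0, 6]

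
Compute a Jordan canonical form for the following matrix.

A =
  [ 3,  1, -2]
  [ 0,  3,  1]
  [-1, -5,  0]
J_3(2)

The characteristic polynomial is
  det(x·I − A) = x^3 - 6*x^2 + 12*x - 8 = (x - 2)^3

Eigenvalues and multiplicities (the geometric multiplicity of λ is n − rank(A − λI), which equals the number of Jordan blocks for λ):
  λ = 2: algebraic multiplicity = 3, geometric multiplicity = 1

Determining the block sizes for each eigenvalue:
  λ = 2: one block (gm = 1), so the single block has size am = 3 → block sizes [3]

Assembling the blocks gives a Jordan form
J =
  [2, 1, 0]
  [0, 2, 1]
  [0, 0, 2]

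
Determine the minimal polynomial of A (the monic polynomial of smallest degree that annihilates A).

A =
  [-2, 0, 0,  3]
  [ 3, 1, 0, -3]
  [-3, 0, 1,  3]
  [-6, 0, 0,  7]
x^2 - 5*x + 4

The characteristic polynomial is χ_A(x) = (x - 4)*(x - 1)^3, so the eigenvalues are known. The minimal polynomial is
  m_A(x) = Π_λ (x − λ)^{k_λ}
where k_λ is the size of the *largest* Jordan block for λ (equivalently, the smallest k with (A − λI)^k v = 0 for every generalised eigenvector v of λ).

  λ = 1: largest Jordan block has size 1, contributing (x − 1)
  λ = 4: largest Jordan block has size 1, contributing (x − 4)

So m_A(x) = (x - 4)*(x - 1) = x^2 - 5*x + 4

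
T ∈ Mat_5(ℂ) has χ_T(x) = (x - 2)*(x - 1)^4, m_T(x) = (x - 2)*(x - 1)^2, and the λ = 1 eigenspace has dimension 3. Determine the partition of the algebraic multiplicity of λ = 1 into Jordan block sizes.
Block sizes for λ = 1: [2, 1, 1]

Step 1 — from the characteristic polynomial, algebraic multiplicity of λ = 1 is 4. From dim ker(T − (1)·I) = 3, there are exactly 3 Jordan blocks for λ = 1.
Step 2 — from the minimal polynomial, the factor (x − 1)^2 tells us the largest block for λ = 1 has size 2.
Step 3 — with total size 4, 3 blocks, and largest block 2, the block sizes (in nonincreasing order) are [2, 1, 1].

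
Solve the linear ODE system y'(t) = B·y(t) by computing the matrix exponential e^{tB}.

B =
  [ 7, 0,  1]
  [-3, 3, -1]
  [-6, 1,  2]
e^{tB} =
  [3*t^2*exp(4*t)/2 + 3*t*exp(4*t) + exp(4*t), t^2*exp(4*t)/2, t^2*exp(4*t)/2 + t*exp(4*t)]
  [-3*t*exp(4*t), -t*exp(4*t) + exp(4*t), -t*exp(4*t)]
  [-9*t^2*exp(4*t)/2 - 6*t*exp(4*t), -3*t^2*exp(4*t)/2 + t*exp(4*t), -3*t^2*exp(4*t)/2 - 2*t*exp(4*t) + exp(4*t)]

Strategy: write B = P · J · P⁻¹ where J is a Jordan canonical form, so e^{tB} = P · e^{tJ} · P⁻¹, and e^{tJ} can be computed block-by-block.

B has Jordan form
J =
  [4, 1, 0]
  [0, 4, 1]
  [0, 0, 4]
(up to reordering of blocks).

Per-block formulas:
  For a 3×3 Jordan block J_3(4): exp(t · J_3(4)) = e^(4t)·(I + t·N + (t^2/2)·N^2), where N is the 3×3 nilpotent shift.

After assembling e^{tJ} and conjugating by P, we get:

e^{tB} =
  [3*t^2*exp(4*t)/2 + 3*t*exp(4*t) + exp(4*t), t^2*exp(4*t)/2, t^2*exp(4*t)/2 + t*exp(4*t)]
  [-3*t*exp(4*t), -t*exp(4*t) + exp(4*t), -t*exp(4*t)]
  [-9*t^2*exp(4*t)/2 - 6*t*exp(4*t), -3*t^2*exp(4*t)/2 + t*exp(4*t), -3*t^2*exp(4*t)/2 - 2*t*exp(4*t) + exp(4*t)]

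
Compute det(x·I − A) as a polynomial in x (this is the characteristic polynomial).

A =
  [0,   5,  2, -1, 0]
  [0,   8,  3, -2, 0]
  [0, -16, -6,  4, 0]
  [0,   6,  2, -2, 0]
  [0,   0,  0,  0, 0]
x^5

Expanding det(x·I − A) (e.g. by cofactor expansion or by noting that A is similar to its Jordan form J, which has the same characteristic polynomial as A) gives
  χ_A(x) = x^5
which factors as x^5. The eigenvalues (with algebraic multiplicities) are λ = 0 with multiplicity 5.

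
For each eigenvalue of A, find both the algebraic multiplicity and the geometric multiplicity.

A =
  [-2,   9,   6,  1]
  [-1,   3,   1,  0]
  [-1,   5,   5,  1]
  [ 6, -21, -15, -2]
λ = 1: alg = 4, geom = 2

Step 1 — factor the characteristic polynomial to read off the algebraic multiplicities:
  χ_A(x) = (x - 1)^4

Step 2 — compute geometric multiplicities via the rank-nullity identity g(λ) = n − rank(A − λI):
  rank(A − (1)·I) = 2, so dim ker(A − (1)·I) = n − 2 = 2

Summary:
  λ = 1: algebraic multiplicity = 4, geometric multiplicity = 2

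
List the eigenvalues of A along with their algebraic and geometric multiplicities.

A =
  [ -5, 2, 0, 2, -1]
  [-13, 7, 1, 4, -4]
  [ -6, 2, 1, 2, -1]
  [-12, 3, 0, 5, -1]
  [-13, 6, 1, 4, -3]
λ = 1: alg = 5, geom = 2

Step 1 — factor the characteristic polynomial to read off the algebraic multiplicities:
  χ_A(x) = (x - 1)^5

Step 2 — compute geometric multiplicities via the rank-nullity identity g(λ) = n − rank(A − λI):
  rank(A − (1)·I) = 3, so dim ker(A − (1)·I) = n − 3 = 2

Summary:
  λ = 1: algebraic multiplicity = 5, geometric multiplicity = 2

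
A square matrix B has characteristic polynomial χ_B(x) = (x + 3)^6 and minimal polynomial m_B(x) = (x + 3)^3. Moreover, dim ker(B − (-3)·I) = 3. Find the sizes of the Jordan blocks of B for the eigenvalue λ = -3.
Block sizes for λ = -3: [3, 2, 1]

Step 1 — from the characteristic polynomial, algebraic multiplicity of λ = -3 is 6. From dim ker(B − (-3)·I) = 3, there are exactly 3 Jordan blocks for λ = -3.
Step 2 — from the minimal polynomial, the factor (x + 3)^3 tells us the largest block for λ = -3 has size 3.
Step 3 — with total size 6, 3 blocks, and largest block 3, the block sizes (in nonincreasing order) are [3, 2, 1].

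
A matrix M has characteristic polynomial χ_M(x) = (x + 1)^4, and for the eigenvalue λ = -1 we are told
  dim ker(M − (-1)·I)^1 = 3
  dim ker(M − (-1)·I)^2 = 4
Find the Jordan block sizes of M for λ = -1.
Block sizes for λ = -1: [2, 1, 1]

From the dimensions of kernels of powers, the number of Jordan blocks of size at least j is d_j − d_{j−1} where d_j = dim ker(N^j) (with d_0 = 0). Computing the differences gives [3, 1].
The number of blocks of size exactly k is (#blocks of size ≥ k) − (#blocks of size ≥ k + 1), so the partition is: 2 block(s) of size 1, 1 block(s) of size 2.
In nonincreasing order the block sizes are [2, 1, 1].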